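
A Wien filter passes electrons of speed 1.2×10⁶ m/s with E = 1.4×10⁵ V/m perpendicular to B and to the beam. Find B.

B = 0.12 T

Balance of forces in the selector: qE = qvB ⇒ B = E/v.
B = 1.4×10⁵/1.2×10⁶ = 0.12 T.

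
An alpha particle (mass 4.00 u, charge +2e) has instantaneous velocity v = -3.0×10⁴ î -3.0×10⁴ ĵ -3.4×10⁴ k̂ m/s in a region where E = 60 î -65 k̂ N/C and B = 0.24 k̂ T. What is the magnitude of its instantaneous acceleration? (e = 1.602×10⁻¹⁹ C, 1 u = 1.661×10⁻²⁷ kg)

|a| ≈ 4.89×10¹¹ m/s²

v×B = (-7200, 7200, 0) N/C.
E + v×B = (-7140, 7200, -65.0) N/C.
F = q(E + v×B) = (3.204×10⁻¹⁹ C)·(-7140, 7200, -65.0) = (-2.29×10⁻¹⁵, 2.31×10⁻¹⁵, -2.08×10⁻¹⁷) N.
|a| = |F|/m = 3.249×10⁻¹⁵/6.644×10⁻²⁷ ≈ 4.89×10¹¹ m/s².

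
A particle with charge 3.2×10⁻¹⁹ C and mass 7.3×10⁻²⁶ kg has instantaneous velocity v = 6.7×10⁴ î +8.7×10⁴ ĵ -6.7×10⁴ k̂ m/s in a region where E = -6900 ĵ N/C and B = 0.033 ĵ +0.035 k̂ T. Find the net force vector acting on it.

v×B = (5260, -2340, 2210) N/C.
E + v×B = (5260, -9240, 2210) N/C.
F = q(E + v×B) = (3.2×10⁻¹⁹ C)·(5260, -9240, 2210) = (1.68×10⁻¹⁵, -2.96×10⁻¹⁵, 7.08×10⁻¹⁶) N.

F ≈ (1.68×10⁻¹⁵, -2.96×10⁻¹⁵, 7.08×10⁻¹⁶) N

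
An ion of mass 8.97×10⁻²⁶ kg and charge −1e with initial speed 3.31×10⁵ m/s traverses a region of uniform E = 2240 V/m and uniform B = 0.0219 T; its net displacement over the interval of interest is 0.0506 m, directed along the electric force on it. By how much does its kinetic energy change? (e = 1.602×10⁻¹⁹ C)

ΔKE ≈ 1.82×10⁻¹⁷ J

The magnetic force is always ⟂ v and does no work; only the electric force changes KE.
ΔKE = F_E · d = |q|E d = (1.602×10⁻¹⁹)(2240)(0.0506) ≈ 1.82×10⁻¹⁷ J.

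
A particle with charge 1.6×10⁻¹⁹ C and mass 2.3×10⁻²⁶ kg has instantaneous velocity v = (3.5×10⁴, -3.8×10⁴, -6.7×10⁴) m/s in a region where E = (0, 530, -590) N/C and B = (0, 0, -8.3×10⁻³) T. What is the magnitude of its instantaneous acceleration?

|a| ≈ 7.36×10⁹ m/s²

v×B = (315, 290, 0) N/C.
E + v×B = (315, 820, -590) N/C.
F = q(E + v×B) = (1.6×10⁻¹⁹ C)·(315, 820, -590) = (5.05×10⁻¹⁷, 1.31×10⁻¹⁶, -9.44×10⁻¹⁷) N.
|a| = |F|/m = 1.694×10⁻¹⁶/2.3×10⁻²⁶ ≈ 7.36×10⁹ m/s².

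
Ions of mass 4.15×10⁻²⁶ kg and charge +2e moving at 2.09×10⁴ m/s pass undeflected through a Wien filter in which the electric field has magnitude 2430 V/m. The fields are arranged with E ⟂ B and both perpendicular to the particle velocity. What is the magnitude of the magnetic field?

Balance of forces in the selector: qE = qvB ⇒ B = E/v.
B = 2430/2.09×10⁴ = 0.116 T.

B = 0.116 T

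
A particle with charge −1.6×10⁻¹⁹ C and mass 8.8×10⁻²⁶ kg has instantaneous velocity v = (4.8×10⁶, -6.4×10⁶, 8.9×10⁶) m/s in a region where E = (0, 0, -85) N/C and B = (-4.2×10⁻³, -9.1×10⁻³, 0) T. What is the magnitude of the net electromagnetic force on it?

|F| ≈ 1.82×10⁻¹⁴ N

v×B = (8.10×10⁴, -3.74×10⁴, -7.06×10⁴) N/C.
E + v×B = (8.10×10⁴, -3.74×10⁴, -7.06×10⁴) N/C.
F = q(E + v×B) = (−1.6×10⁻¹⁹ C)·(8.10×10⁴, -3.74×10⁴, -7.06×10⁴) = (-1.30×10⁻¹⁴, 5.98×10⁻¹⁵, 1.13×10⁻¹⁴) N.
|F| = 1.82×10⁻¹⁴ N.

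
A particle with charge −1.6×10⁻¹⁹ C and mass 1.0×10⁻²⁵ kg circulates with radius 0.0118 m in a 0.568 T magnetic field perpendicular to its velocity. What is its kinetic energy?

v = |q|Br/m, then KE = ½mv² = (qBr)²/(2m).
v = (1.6×10⁻¹⁹)(0.568)(0.0118)/1.0×10⁻²⁵ ≈ 1.072×10⁴ m/s.
KE = ½(1.0×10⁻²⁵)(1.072×10⁴)² ≈ 5.75×10⁻¹⁸ J = 35.9 eV.

KE ≈ 35.9 eV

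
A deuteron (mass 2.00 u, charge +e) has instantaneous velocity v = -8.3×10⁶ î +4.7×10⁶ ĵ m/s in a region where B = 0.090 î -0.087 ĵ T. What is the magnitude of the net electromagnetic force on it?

v×B = (0, 0, 2.99×10⁵) N/C.
F = q v×B = (1.602×10⁻¹⁹ C)·(0, 0, 2.99×10⁵) = (0, 0, 4.79×10⁻¹⁴) N.
|F| = 4.79×10⁻¹⁴ N.

|F| ≈ 4.79×10⁻¹⁴ N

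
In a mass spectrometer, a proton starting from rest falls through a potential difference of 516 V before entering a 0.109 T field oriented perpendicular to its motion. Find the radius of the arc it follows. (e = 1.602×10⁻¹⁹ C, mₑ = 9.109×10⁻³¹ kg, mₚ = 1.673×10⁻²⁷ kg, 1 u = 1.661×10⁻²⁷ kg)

r ≈ 0.0301 m

Acceleration: |q|V = ½mv² ⇒ v = √(2|q|V/m) = √(2·1.602×10⁻¹⁹·516/1.673×10⁻²⁷) ≈ 3.144×10⁵ m/s.
In the field: r = mv/(|q|B) = (1.673×10⁻²⁷)(3.144×10⁵)/((1.602×10⁻¹⁹)(0.109)) ≈ 0.0301 m.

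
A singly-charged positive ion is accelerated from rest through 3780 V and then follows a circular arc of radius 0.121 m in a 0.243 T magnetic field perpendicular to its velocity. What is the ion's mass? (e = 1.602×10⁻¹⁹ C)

Combine |q|V = ½mv² and r = mv/(|q|B): eliminate v to get m = qB²r²/(2V).
m = (1.602×10⁻¹⁹)(0.243)²(0.121)²/(2·3780) ≈ 1.83×10⁻²⁶ kg.

m ≈ 1.83×10⁻²⁶ kg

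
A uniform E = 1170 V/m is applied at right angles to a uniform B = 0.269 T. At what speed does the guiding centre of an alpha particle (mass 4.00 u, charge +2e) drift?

The E×B drift speed is v_d = E/B.
v_d = 1170/0.269 = 4350 m/s.

v_d ≈ 4350 m/s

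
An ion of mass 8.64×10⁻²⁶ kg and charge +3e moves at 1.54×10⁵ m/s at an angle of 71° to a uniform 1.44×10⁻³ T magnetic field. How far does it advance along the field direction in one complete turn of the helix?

p ≈ 39.3 m

v∥ = v cosθ = 1.54×10⁵·cos71° ≈ 5.014×10⁴ m/s.
T = 2πm/(|q|B) = 2π(8.64×10⁻²⁶)/((4.806×10⁻¹⁹)(1.44×10⁻³)) ≈ 7.844×10⁻⁴ s.
pitch = v∥ T = (5.014×10⁴)(7.844×10⁻⁴) ≈ 39.3 m.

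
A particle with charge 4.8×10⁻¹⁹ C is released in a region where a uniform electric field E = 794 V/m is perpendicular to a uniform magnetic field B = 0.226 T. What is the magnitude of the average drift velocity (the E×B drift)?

The E×B drift speed is v_d = E/B.
v_d = 794/0.226 = 3510 m/s.

v_d ≈ 3510 m/s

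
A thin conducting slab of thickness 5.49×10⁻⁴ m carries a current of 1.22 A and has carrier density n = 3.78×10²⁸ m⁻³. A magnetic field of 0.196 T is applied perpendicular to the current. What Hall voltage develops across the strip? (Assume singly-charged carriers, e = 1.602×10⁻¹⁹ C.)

V_H ≈ 7.19×10⁻⁸ V

V_H = IB/(n e t).
V_H = (1.22)(0.196)/((3.78×10²⁸)(1.602×10⁻¹⁹)(5.49×10⁻⁴)) ≈ 7.19×10⁻⁸ V.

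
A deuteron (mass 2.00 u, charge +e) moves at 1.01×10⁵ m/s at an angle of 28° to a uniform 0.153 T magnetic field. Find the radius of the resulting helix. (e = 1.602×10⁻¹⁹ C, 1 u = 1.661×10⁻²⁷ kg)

r ≈ 6.43×10⁻³ m

v⊥ = v sinθ = 1.01×10⁵·sin28° ≈ 4.742×10⁴ m/s.
r = m v⊥/(|q|B) = (3.322×10⁻²⁷)(4.742×10⁴)/((1.602×10⁻¹⁹)(0.153)) ≈ 6.43×10⁻³ m.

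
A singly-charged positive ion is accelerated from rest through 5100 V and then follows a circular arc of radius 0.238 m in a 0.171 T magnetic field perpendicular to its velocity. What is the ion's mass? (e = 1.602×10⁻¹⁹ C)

m ≈ 2.60×10⁻²⁶ kg

Combine |q|V = ½mv² and r = mv/(|q|B): eliminate v to get m = qB²r²/(2V).
m = (1.602×10⁻¹⁹)(0.171)²(0.238)²/(2·5100) ≈ 2.60×10⁻²⁶ kg.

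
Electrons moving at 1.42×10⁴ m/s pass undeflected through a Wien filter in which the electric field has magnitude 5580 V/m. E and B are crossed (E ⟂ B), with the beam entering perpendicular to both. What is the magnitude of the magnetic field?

Balance of forces in the selector: qE = qvB ⇒ B = E/v.
B = 5580/1.42×10⁴ = 0.393 T.

B = 0.393 T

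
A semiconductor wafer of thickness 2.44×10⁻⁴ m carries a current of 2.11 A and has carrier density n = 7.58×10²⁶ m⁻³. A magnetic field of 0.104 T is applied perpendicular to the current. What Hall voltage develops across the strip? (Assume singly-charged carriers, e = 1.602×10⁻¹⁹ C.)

V_H ≈ 7.41×10⁻⁶ V

V_H = IB/(n e t).
V_H = (2.11)(0.104)/((7.58×10²⁶)(1.602×10⁻¹⁹)(2.44×10⁻⁴)) ≈ 7.41×10⁻⁶ V.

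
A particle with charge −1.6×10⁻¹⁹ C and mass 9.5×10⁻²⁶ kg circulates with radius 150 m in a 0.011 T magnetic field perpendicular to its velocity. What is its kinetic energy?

v = |q|Br/m, then KE = ½mv² = (qBr)²/(2m).
v = (1.6×10⁻¹⁹)(0.011)(150)/9.5×10⁻²⁶ ≈ 2.779×10⁶ m/s.
KE = ½(9.5×10⁻²⁶)(2.779×10⁶)² ≈ 3.7×10⁻¹³ J = 2.3×10⁶ eV.

KE ≈ 2.3×10⁶ eV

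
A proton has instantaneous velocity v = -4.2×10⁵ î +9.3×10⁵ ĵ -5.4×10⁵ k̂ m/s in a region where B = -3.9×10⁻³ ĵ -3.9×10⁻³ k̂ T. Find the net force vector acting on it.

v×B = (-5730, -1640, 1640) N/C.
F = q v×B = (1.602×10⁻¹⁹ C)·(-5730, -1640, 1640) = (-9.18×10⁻¹⁶, -2.62×10⁻¹⁶, 2.62×10⁻¹⁶) N.

F ≈ (-9.18×10⁻¹⁶, -2.62×10⁻¹⁶, 2.62×10⁻¹⁶) N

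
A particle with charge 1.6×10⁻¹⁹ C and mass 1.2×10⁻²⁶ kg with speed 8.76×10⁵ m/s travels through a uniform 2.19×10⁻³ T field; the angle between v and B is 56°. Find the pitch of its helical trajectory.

p ≈ 105 m

v∥ = v cosθ = 8.76×10⁵·cos56° ≈ 4.899×10⁵ m/s.
T = 2πm/(|q|B) = 2π(1.2×10⁻²⁶)/((1.6×10⁻¹⁹)(2.19×10⁻³)) ≈ 2.152×10⁻⁴ s.
pitch = v∥ T = (4.899×10⁵)(2.152×10⁻⁴) ≈ 105 m.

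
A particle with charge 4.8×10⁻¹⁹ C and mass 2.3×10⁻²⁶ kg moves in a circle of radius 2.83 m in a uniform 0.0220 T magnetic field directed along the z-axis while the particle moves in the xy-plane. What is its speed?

v ≈ 1.30×10⁶ m/s

From |q|vB = mv²/r, v = |q|Br/m.
v = (4.8×10⁻¹⁹)(0.0220)(2.83)/2.3×10⁻²⁶ ≈ 1.30×10⁶ m/s.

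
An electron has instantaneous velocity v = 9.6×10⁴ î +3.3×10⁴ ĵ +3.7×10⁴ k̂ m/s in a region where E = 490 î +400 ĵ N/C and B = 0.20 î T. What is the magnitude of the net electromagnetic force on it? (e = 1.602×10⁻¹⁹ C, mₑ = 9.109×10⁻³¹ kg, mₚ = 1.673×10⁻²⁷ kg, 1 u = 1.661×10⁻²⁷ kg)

|F| ≈ 1.64×10⁻¹⁵ N

v×B = (0, 7400, -6600) N/C.
E + v×B = (490, 7800, -6600) N/C.
F = q(E + v×B) = (−1.602×10⁻¹⁹ C)·(490, 7800, -6600) = (-7.85×10⁻¹⁷, -1.25×10⁻¹⁵, 1.06×10⁻¹⁵) N.
|F| = 1.64×10⁻¹⁵ N.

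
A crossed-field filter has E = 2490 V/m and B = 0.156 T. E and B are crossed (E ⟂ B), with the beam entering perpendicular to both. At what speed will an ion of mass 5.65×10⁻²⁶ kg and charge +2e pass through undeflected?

v = 1.60×10⁴ m/s

For undeflected motion the electric and magnetic forces balance: qE = qvB.
v = E/B = 2490/0.156 = 1.60×10⁴ m/s.
The result is independent of the particle's charge and mass.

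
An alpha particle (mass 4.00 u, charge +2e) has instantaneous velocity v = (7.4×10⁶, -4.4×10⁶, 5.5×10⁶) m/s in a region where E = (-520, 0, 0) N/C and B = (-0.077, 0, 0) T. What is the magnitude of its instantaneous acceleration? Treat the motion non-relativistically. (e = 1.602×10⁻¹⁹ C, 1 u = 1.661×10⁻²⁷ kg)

v×B = (0, -4.24×10⁵, -3.39×10⁵) N/C.
E + v×B = (-520, -4.24×10⁵, -3.39×10⁵) N/C.
F = q(E + v×B) = (3.204×10⁻¹⁹ C)·(-520, -4.24×10⁵, -3.39×10⁵) = (-1.67×10⁻¹⁶, -1.36×10⁻¹³, -1.09×10⁻¹³) N.
|a| = |F|/m = 1.738×10⁻¹³/6.644×10⁻²⁷ ≈ 2.62×10¹³ m/s².

|a| ≈ 2.62×10¹³ m/s²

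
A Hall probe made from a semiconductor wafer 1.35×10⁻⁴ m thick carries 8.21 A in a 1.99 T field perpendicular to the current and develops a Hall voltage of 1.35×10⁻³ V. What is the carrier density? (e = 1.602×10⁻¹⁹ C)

n ≈ 5.60×10²⁶ m⁻³

From V_H = IB/(n e t), n = IB/(V_H e t).
n = (8.21)(1.99)/((1.35×10⁻³)(1.602×10⁻¹⁹)(1.35×10⁻⁴)) ≈ 5.60×10²⁶ m⁻³.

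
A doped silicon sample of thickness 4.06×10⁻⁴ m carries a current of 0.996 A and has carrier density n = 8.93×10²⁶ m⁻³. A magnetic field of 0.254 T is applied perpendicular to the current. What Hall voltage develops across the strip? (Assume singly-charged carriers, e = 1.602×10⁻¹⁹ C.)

V_H ≈ 4.36×10⁻⁶ V

V_H = IB/(n e t).
V_H = (0.996)(0.254)/((8.93×10²⁶)(1.602×10⁻¹⁹)(4.06×10⁻⁴)) ≈ 4.36×10⁻⁶ V.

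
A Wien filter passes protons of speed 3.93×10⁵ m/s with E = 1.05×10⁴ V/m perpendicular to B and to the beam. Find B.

B = 0.0267 T

Balance of forces in the selector: qE = qvB ⇒ B = E/v.
B = 1.05×10⁴/3.93×10⁵ = 0.0267 T.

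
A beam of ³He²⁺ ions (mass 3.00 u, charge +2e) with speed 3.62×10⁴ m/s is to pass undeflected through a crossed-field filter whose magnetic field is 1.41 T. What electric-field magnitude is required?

E = 5.10×10⁴ V/m

For straight-line motion qE = qvB, so E = vB.
E = 3.62×10⁴ × 1.41 = 5.10×10⁴ V/m.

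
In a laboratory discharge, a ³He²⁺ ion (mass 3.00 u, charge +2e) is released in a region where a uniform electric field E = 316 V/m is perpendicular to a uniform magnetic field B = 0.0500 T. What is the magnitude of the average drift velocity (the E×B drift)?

In crossed fields the guiding centre drifts at v_d = |E×B|/B² = E/B, independent of charge and mass.
v_d = 316/0.0500 = 6320 m/s.

v_d ≈ 6320 m/s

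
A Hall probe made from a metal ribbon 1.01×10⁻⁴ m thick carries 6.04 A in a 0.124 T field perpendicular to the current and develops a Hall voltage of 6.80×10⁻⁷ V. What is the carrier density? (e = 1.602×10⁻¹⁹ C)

n ≈ 6.81×10²⁸ m⁻³

From V_H = IB/(n e t), n = IB/(V_H e t).
n = (6.04)(0.124)/((6.80×10⁻⁷)(1.602×10⁻¹⁹)(1.01×10⁻⁴)) ≈ 6.81×10²⁸ m⁻³.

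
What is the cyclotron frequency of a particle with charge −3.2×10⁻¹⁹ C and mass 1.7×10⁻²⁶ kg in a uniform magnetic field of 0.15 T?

f = |q|B/(2πm).
f = (3.2×10⁻¹⁹)(0.15)/(2π·1.7×10⁻²⁶) ≈ 4.5×10⁵ Hz.

f ≈ 4.5×10⁵ Hz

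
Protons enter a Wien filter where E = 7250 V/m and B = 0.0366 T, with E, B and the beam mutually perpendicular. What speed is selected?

For undeflected motion the electric and magnetic forces balance: qE = qvB.
v = E/B = 7250/0.0366 = 1.98×10⁵ m/s.
The result is independent of the particle's charge and mass.

v = 1.98×10⁵ m/s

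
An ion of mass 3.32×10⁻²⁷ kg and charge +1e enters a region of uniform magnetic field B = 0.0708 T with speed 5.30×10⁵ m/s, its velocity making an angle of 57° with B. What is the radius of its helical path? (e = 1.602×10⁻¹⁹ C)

v⊥ = v sinθ = 5.30×10⁵·sin57° ≈ 4.445×10⁵ m/s.
r = m v⊥/(|q|B) = (3.32×10⁻²⁷)(4.445×10⁵)/((1.602×10⁻¹⁹)(0.0708)) ≈ 0.130 m.

r ≈ 0.130 m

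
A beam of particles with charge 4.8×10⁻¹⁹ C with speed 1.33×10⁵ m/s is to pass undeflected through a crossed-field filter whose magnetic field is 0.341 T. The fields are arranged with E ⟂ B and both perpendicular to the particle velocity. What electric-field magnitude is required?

For straight-line motion qE = qvB, so E = vB.
E = 1.33×10⁵ × 0.341 = 4.54×10⁴ V/m.

E = 4.54×10⁴ V/m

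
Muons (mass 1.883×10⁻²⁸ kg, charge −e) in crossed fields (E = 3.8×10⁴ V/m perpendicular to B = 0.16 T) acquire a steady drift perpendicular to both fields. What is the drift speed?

v_d ≈ 2.4×10⁵ m/s

The steady drift has the magnetic force balancing the electric force, so v_d = E/B.
v_d = 3.8×10⁴/0.16 = 2.4×10⁵ m/s.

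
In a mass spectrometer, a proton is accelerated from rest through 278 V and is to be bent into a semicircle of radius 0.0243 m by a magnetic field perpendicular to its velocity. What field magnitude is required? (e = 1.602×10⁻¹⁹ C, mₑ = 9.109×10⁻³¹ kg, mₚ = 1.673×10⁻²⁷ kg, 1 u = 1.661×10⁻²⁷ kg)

B ≈ 0.0992 T

v = √(2|q|V/m) = √(2·1.602×10⁻¹⁹·278/1.673×10⁻²⁷) ≈ 2.307×10⁵ m/s.
B = mv/(|q|r) = (1.673×10⁻²⁷)(2.307×10⁵)/((1.602×10⁻¹⁹)(0.0243)) ≈ 0.0992 T.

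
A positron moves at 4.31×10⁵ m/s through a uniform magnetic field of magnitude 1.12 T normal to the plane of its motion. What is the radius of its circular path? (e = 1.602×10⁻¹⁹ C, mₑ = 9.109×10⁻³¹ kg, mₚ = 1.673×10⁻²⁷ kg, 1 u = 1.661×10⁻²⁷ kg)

r ≈ 2.19×10⁻⁶ m

The magnetic force provides the centripetal force: |q|vB = mv²/r.
r = mv/(|q|B) = (9.109×10⁻³¹)(4.31×10⁵)/((1.602×10⁻¹⁹)(1.12)) ≈ 2.19×10⁻⁶ m.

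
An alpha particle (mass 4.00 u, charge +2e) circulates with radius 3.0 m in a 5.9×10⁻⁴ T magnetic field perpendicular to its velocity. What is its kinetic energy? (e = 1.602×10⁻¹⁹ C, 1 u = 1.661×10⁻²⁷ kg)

v = |q|Br/m, then KE = ½mv² = (qBr)²/(2m).
v = (3.204×10⁻¹⁹)(5.9×10⁻⁴)(3.0)/6.644×10⁻²⁷ ≈ 8.536×10⁴ m/s.
KE = ½(6.644×10⁻²⁷)(8.536×10⁴)² ≈ 2.4×10⁻¹⁷ J = 150 eV.

KE ≈ 150 eV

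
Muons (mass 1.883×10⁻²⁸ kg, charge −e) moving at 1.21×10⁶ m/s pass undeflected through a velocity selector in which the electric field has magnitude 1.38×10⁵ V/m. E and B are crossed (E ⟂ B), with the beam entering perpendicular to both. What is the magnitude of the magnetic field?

B = 0.114 T

Balance of forces in the selector: qE = qvB ⇒ B = E/v.
B = 1.38×10⁵/1.21×10⁶ = 0.114 T.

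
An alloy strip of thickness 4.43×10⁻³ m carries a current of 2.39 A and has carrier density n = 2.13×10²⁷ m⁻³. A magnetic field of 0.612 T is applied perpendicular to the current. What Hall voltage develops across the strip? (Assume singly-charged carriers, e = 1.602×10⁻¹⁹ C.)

V_H ≈ 9.68×10⁻⁷ V

V_H = IB/(n e t).
V_H = (2.39)(0.612)/((2.13×10²⁷)(1.602×10⁻¹⁹)(4.43×10⁻³)) ≈ 9.68×10⁻⁷ V.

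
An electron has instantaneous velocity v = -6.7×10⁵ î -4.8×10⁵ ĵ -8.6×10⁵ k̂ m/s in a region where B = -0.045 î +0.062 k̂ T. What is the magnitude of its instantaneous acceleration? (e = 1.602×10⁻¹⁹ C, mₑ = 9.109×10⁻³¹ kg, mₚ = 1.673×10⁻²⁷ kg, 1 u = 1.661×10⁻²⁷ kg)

v×B = (-2.98×10⁴, 8.02×10⁴, -2.16×10⁴) N/C.
F = q v×B = (−1.602×10⁻¹⁹ C)·(-2.98×10⁴, 8.02×10⁴, -2.16×10⁴) = (4.77×10⁻¹⁵, -1.29×10⁻¹⁴, 3.46×10⁻¹⁵) N.
|a| = |F|/m = 1.414×10⁻¹⁴/9.109×10⁻³¹ ≈ 1.55×10¹⁶ m/s².

|a| ≈ 1.55×10¹⁶ m/s²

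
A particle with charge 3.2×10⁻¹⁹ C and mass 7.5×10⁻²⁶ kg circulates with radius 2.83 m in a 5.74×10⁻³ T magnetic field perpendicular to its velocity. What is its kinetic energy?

KE ≈ 1.80×10⁻¹⁶ J

v = |q|Br/m, then KE = ½mv² = (qBr)²/(2m).
v = (3.2×10⁻¹⁹)(5.74×10⁻³)(2.83)/7.5×10⁻²⁶ ≈ 6.931×10⁴ m/s.
KE = ½(7.5×10⁻²⁶)(6.931×10⁴)² ≈ 1.80×10⁻¹⁶ J.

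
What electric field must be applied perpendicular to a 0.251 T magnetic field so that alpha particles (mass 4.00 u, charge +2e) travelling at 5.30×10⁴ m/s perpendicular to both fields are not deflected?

E = 1.33×10⁴ V/m

For straight-line motion qE = qvB, so E = vB.
E = 5.30×10⁴ × 0.251 = 1.33×10⁴ V/m.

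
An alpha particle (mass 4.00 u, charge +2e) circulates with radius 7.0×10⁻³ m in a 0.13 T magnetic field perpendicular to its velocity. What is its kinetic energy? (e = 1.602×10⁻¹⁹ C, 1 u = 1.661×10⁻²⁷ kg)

v = |q|Br/m, then KE = ½mv² = (qBr)²/(2m).
v = (3.204×10⁻¹⁹)(0.13)(7.0×10⁻³)/6.644×10⁻²⁷ ≈ 4.388×10⁴ m/s.
KE = ½(6.644×10⁻²⁷)(4.388×10⁴)² ≈ 6.4×10⁻¹⁸ J = 40 eV.

KE ≈ 40 eV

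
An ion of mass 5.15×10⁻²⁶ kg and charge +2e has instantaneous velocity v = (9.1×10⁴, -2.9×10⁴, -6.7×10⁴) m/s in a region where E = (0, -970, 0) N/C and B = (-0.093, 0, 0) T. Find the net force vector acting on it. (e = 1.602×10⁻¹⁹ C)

F ≈ (0, 1.69×10⁻¹⁵, -8.64×10⁻¹⁶) N

v×B = (0, 6230, -2700) N/C.
E + v×B = (0, 5260, -2700) N/C.
F = q(E + v×B) = (3.204×10⁻¹⁹ C)·(0, 5260, -2700) = (0, 1.69×10⁻¹⁵, -8.64×10⁻¹⁶) N.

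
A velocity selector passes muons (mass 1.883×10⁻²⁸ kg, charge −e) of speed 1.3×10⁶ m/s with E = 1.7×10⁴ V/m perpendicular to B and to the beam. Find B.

Balance of forces in the selector: qE = qvB ⇒ B = E/v.
B = 1.7×10⁴/1.3×10⁶ = 0.013 T.

B = 0.013 T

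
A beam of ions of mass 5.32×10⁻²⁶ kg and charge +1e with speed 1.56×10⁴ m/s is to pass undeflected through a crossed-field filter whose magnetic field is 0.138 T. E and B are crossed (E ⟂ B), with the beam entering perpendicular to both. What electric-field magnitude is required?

For straight-line motion qE = qvB, so E = vB.
E = 1.56×10⁴ × 0.138 = 2150 V/m.

E = 2150 V/m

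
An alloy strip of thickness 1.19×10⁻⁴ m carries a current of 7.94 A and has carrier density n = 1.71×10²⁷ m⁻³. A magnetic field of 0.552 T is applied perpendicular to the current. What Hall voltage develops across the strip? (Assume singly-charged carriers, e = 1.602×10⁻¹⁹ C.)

V_H = IB/(n e t).
V_H = (7.94)(0.552)/((1.71×10²⁷)(1.602×10⁻¹⁹)(1.19×10⁻⁴)) ≈ 1.34×10⁻⁴ V.

V_H ≈ 1.34×10⁻⁴ V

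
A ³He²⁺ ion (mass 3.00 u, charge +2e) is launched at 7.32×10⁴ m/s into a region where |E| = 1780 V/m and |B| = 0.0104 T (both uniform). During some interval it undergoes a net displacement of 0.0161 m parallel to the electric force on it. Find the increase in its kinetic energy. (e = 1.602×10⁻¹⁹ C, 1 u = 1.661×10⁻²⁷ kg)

ΔKE ≈ 9.18×10⁻¹⁸ J

The magnetic force is always ⟂ v and does no work; only the electric force changes KE.
ΔKE = F_E · d = |q|E d = (3.204×10⁻¹⁹)(1780)(0.0161) ≈ 9.18×10⁻¹⁸ J.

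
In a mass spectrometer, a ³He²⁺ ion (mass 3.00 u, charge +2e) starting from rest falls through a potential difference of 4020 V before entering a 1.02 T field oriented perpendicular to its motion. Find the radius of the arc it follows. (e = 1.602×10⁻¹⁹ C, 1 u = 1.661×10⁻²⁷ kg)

r ≈ 0.0110 m

Acceleration: |q|V = ½mv² ⇒ v = √(2|q|V/m) = √(2·3.204×10⁻¹⁹·4020/4.983×10⁻²⁷) ≈ 7.190×10⁵ m/s.
In the field: r = mv/(|q|B) = (4.983×10⁻²⁷)(7.190×10⁵)/((3.204×10⁻¹⁹)(1.02)) ≈ 0.0110 m.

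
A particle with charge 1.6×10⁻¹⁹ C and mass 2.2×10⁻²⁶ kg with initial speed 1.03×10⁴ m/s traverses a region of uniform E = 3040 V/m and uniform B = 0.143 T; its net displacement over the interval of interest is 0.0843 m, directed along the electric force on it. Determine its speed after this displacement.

B does no work; ΔKE = |q|E d.
½mv_f² = ½mv₀² + |q|Ed = ½(2.2×10⁻²⁶)(1.03×10⁴)² + (1.6×10⁻¹⁹)(3040)(0.0843) ≈ 1.167×10⁻¹⁸ J + 4.100×10⁻¹⁷ J ≈ 4.217×10⁻¹⁷ J.
v_f = √(2·4.217×10⁻¹⁷/2.2×10⁻²⁶) ≈ 6.19×10⁴ m/s.

v_f ≈ 6.19×10⁴ m/s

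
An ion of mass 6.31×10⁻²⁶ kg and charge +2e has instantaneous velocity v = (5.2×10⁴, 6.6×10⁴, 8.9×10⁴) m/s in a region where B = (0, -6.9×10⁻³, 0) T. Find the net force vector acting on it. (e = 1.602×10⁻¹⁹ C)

v×B = (614, 0, -359) N/C.
F = q v×B = (3.204×10⁻¹⁹ C)·(614, 0, -359) = (1.97×10⁻¹⁶, 0, -1.15×10⁻¹⁶) N.

F ≈ (1.97×10⁻¹⁶, 0, -1.15×10⁻¹⁶) N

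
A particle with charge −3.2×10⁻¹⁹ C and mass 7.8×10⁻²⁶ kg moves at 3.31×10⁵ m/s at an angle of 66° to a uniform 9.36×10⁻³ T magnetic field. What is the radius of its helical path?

r ≈ 7.87 m

v⊥ = v sinθ = 3.31×10⁵·sin66° ≈ 3.024×10⁵ m/s.
r = m v⊥/(|q|B) = (7.8×10⁻²⁶)(3.024×10⁵)/((3.2×10⁻¹⁹)(9.36×10⁻³)) ≈ 7.87 m.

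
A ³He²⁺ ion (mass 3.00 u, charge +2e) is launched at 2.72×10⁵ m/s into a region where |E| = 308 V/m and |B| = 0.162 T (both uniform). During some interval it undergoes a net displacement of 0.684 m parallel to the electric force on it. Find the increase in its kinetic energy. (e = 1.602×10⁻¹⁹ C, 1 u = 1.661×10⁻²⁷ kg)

The magnetic force is always ⟂ v and does no work; only the electric force changes KE.
ΔKE = F_E · d = |q|E d = (3.204×10⁻¹⁹)(308)(0.684) ≈ 6.75×10⁻¹⁷ J.

ΔKE ≈ 6.75×10⁻¹⁷ J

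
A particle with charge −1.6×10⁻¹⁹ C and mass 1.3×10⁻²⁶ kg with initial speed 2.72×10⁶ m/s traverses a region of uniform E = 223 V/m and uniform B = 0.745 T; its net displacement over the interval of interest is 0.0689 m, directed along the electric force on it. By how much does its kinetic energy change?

The magnetic force is always ⟂ v and does no work; only the electric force changes KE.
ΔKE = F_E · d = |q|E d = (1.6×10⁻¹⁹)(223)(0.0689) ≈ 2.46×10⁻¹⁸ J.

ΔKE ≈ 2.46×10⁻¹⁸ J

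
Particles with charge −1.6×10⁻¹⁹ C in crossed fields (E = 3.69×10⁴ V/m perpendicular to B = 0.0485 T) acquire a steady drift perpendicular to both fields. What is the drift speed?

v_d ≈ 7.61×10⁵ m/s

In crossed fields the guiding centre drifts at v_d = |E×B|/B² = E/B, independent of charge and mass.
v_d = 3.69×10⁴/0.0485 = 7.61×10⁵ m/s.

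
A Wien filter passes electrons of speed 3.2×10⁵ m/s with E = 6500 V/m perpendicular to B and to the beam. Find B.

B = 0.020 T

Balance of forces in the selector: qE = qvB ⇒ B = E/v.
B = 6500/3.2×10⁵ = 0.020 T.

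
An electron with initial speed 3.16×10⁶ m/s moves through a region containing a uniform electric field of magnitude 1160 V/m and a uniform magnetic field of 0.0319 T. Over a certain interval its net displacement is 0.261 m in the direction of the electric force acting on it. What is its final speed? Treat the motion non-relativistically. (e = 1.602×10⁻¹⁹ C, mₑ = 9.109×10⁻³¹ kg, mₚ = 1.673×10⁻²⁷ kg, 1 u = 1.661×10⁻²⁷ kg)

B does no work; ΔKE = |q|E d.
½mv_f² = ½mv₀² + |q|Ed = ½(9.109×10⁻³¹)(3.16×10⁶)² + (1.602×10⁻¹⁹)(1160)(0.261) ≈ 4.548×10⁻¹⁸ J + 4.850×10⁻¹⁷ J ≈ 5.305×10⁻¹⁷ J.
v_f = √(2·5.305×10⁻¹⁷/9.109×10⁻³¹) ≈ 1.08×10⁷ m/s.

v_f ≈ 1.08×10⁷ m/s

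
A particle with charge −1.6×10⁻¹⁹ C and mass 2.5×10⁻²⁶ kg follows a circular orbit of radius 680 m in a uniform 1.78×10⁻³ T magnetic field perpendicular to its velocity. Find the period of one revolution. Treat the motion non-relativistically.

The cyclotron period depends only on m, q, B: T = 2πm/(|q|B).
T = 2π(2.5×10⁻²⁶)/((1.6×10⁻¹⁹)(1.78×10⁻³)) ≈ 5.52×10⁻⁴ s.

T ≈ 5.52×10⁻⁴ s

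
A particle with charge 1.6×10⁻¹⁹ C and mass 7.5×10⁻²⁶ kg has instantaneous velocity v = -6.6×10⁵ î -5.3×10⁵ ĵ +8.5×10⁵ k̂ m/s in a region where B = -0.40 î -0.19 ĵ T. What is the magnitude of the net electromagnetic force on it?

|F| ≈ 6.18×10⁻¹⁴ N

v×B = (1.62×10⁵, -3.40×10⁵, -8.66×10⁴) N/C.
F = q v×B = (1.6×10⁻¹⁹ C)·(1.62×10⁵, -3.40×10⁵, -8.66×10⁴) = (2.58×10⁻¹⁴, -5.44×10⁻¹⁴, -1.39×10⁻¹⁴) N.
|F| = 6.18×10⁻¹⁴ N.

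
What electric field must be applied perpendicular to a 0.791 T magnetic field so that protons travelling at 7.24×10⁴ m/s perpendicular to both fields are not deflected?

For straight-line motion qE = qvB, so E = vB.
E = 7.24×10⁴ × 0.791 = 5.73×10⁴ V/m.

E = 5.73×10⁴ V/m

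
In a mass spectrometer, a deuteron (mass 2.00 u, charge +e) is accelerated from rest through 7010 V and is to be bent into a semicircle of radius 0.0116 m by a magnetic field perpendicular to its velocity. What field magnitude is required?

v = √(2|q|V/m) = √(2·1.602×10⁻¹⁹·7010/3.322×10⁻²⁷) ≈ 8.223×10⁵ m/s.
B = mv/(|q|r) = (3.322×10⁻²⁷)(8.223×10⁵)/((1.602×10⁻¹⁹)(0.0116)) ≈ 1.47 T.

B ≈ 1.47 T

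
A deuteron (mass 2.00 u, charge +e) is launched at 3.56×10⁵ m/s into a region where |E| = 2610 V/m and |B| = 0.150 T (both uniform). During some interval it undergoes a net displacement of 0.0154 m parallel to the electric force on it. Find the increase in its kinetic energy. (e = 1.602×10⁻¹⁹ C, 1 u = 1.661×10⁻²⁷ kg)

The magnetic force is always ⟂ v and does no work; only the electric force changes KE.
ΔKE = F_E · d = |q|E d = (1.602×10⁻¹⁹)(2610)(0.0154) ≈ 6.44×10⁻¹⁸ J.

ΔKE ≈ 6.44×10⁻¹⁸ J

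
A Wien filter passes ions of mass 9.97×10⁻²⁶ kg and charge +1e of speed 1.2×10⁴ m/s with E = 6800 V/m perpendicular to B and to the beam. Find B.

Balance of forces in the selector: qE = qvB ⇒ B = E/v.
B = 6800/1.2×10⁴ = 0.57 T.

B = 0.57 T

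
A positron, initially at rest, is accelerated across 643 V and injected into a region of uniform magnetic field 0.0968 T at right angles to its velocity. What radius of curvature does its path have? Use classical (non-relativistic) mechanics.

r ≈ 8.83×10⁻⁴ m

Acceleration: |q|V = ½mv² ⇒ v = √(2|q|V/m) = √(2·1.602×10⁻¹⁹·643/9.109×10⁻³¹) ≈ 1.504×10⁷ m/s.
In the field: r = mv/(|q|B) = (9.109×10⁻³¹)(1.504×10⁷)/((1.602×10⁻¹⁹)(0.0968)) ≈ 8.83×10⁻⁴ m.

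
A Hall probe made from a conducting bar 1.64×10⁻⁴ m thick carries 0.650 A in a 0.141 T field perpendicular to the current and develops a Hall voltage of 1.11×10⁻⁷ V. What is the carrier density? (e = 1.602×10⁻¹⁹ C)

n ≈ 3.14×10²⁸ m⁻³

From V_H = IB/(n e t), n = IB/(V_H e t).
n = (0.650)(0.141)/((1.11×10⁻⁷)(1.602×10⁻¹⁹)(1.64×10⁻⁴)) ≈ 3.14×10²⁸ m⁻³.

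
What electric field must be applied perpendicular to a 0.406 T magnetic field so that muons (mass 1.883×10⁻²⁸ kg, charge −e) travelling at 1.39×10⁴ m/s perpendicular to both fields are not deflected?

For straight-line motion qE = qvB, so E = vB.
E = 1.39×10⁴ × 0.406 = 5640 V/m.

E = 5640 V/m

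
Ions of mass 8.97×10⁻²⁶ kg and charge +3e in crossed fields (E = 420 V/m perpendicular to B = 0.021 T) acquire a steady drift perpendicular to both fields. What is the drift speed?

v_d ≈ 2.0×10⁴ m/s

The E×B drift speed is v_d = E/B.
v_d = 420/0.021 = 2.0×10⁴ m/s.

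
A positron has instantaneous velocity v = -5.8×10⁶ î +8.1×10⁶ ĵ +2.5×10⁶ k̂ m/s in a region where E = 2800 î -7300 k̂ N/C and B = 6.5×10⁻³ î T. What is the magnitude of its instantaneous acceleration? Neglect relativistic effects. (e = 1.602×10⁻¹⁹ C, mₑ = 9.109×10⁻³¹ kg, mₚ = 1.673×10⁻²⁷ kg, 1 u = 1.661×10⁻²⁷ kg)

|a| ≈ 1.09×10¹⁶ m/s²

v×B = (0, 1.62×10⁴, -5.26×10⁴) N/C.
E + v×B = (2800, 1.62×10⁴, -6.00×10⁴) N/C.
F = q(E + v×B) = (1.602×10⁻¹⁹ C)·(2800, 1.62×10⁴, -6.00×10⁴) = (4.49×10⁻¹⁶, 2.60×10⁻¹⁵, -9.60×10⁻¹⁵) N.
|a| = |F|/m = 9.961×10⁻¹⁵/9.109×10⁻³¹ ≈ 1.09×10¹⁶ m/s².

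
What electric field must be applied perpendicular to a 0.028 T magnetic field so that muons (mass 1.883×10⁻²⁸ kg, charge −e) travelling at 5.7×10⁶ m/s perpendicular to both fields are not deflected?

E = 1.6×10⁵ V/m

For straight-line motion qE = qvB, so E = vB.
E = 5.7×10⁶ × 0.028 = 1.6×10⁵ V/m.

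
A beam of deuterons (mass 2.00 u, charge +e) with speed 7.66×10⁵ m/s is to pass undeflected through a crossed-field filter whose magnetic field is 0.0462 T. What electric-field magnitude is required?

E = 3.54×10⁴ V/m

For straight-line motion qE = qvB, so E = vB.
E = 7.66×10⁵ × 0.0462 = 3.54×10⁴ V/m.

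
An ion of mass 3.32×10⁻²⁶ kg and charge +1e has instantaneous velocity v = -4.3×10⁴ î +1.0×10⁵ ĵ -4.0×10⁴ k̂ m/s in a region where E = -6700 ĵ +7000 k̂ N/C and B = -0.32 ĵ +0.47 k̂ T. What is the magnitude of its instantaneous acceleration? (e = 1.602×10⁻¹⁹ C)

v×B = (3.42×10⁴, 2.02×10⁴, 1.38×10⁴) N/C.
E + v×B = (3.42×10⁴, 1.35×10⁴, 2.08×10⁴) N/C.
F = q(E + v×B) = (1.602×10⁻¹⁹ C)·(3.42×10⁴, 1.35×10⁴, 2.08×10⁴) = (5.48×10⁻¹⁵, 2.16×10⁻¹⁵, 3.33×10⁻¹⁵) N.
|a| = |F|/m = 6.765×10⁻¹⁵/3.32×10⁻²⁶ ≈ 2.04×10¹¹ m/s².

|a| ≈ 2.04×10¹¹ m/s²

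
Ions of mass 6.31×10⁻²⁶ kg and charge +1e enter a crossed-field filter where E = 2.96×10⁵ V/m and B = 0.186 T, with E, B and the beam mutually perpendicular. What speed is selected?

For undeflected motion the electric and magnetic forces balance: qE = qvB.
v = E/B = 2.96×10⁵/0.186 = 1.59×10⁶ m/s.

v = 1.59×10⁶ m/s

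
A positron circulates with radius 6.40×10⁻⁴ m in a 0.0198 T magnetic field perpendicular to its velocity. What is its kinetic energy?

KE ≈ 14.1 eV

v = |q|Br/m, then KE = ½mv² = (qBr)²/(2m).
v = (1.602×10⁻¹⁹)(0.0198)(6.40×10⁻⁴)/9.109×10⁻³¹ ≈ 2.229×10⁶ m/s.
KE = ½(9.109×10⁻³¹)(2.229×10⁶)² ≈ 2.26×10⁻¹⁸ J = 14.1 eV.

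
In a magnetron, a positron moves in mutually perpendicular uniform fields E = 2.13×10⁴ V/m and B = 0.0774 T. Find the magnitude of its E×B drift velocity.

v_d ≈ 2.75×10⁵ m/s

The E×B drift speed is v_d = E/B.
v_d = 2.13×10⁴/0.0774 = 2.75×10⁵ m/s.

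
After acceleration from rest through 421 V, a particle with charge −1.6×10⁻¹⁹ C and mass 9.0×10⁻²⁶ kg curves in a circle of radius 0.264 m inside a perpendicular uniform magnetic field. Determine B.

v = √(2|q|V/m) = √(2·1.6×10⁻¹⁹·421/9.0×10⁻²⁶) ≈ 3.869×10⁴ m/s.
B = mv/(|q|r) = (9.0×10⁻²⁶)(3.869×10⁴)/((1.6×10⁻¹⁹)(0.264)) ≈ 0.0824 T.

B ≈ 0.0824 T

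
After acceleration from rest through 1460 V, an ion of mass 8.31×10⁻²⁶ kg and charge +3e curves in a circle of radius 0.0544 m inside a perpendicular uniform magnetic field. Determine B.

v = √(2|q|V/m) = √(2·4.806×10⁻¹⁹·1460/8.31×10⁻²⁶) ≈ 1.300×10⁵ m/s.
B = mv/(|q|r) = (8.31×10⁻²⁶)(1.300×10⁵)/((4.806×10⁻¹⁹)(0.0544)) ≈ 0.413 T.

B ≈ 0.413 T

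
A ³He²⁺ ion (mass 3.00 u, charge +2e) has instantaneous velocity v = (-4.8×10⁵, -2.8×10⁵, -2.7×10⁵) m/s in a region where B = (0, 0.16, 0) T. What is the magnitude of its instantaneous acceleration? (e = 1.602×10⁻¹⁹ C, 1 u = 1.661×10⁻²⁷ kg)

v×B = (4.32×10⁴, 0, -7.68×10⁴) N/C.
F = q v×B = (3.204×10⁻¹⁹ C)·(4.32×10⁴, 0, -7.68×10⁴) = (1.38×10⁻¹⁴, 0, -2.46×10⁻¹⁴) N.
|a| = |F|/m = 2.823×10⁻¹⁴/4.983×10⁻²⁷ ≈ 5.67×10¹² m/s².

|a| ≈ 5.67×10¹² m/s²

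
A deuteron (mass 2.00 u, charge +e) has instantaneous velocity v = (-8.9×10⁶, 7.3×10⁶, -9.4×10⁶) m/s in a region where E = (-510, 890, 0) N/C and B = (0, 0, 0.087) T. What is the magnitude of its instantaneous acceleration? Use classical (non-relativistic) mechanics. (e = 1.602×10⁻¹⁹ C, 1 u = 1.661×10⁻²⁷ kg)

v×B = (6.35×10⁵, 7.74×10⁵, 0) N/C.
E + v×B = (6.35×10⁵, 7.75×10⁵, 0) N/C.
F = q(E + v×B) = (1.602×10⁻¹⁹ C)·(6.35×10⁵, 7.75×10⁵, 0) = (1.02×10⁻¹³, 1.24×10⁻¹³, 0) N.
|a| = |F|/m = 1.605×10⁻¹³/3.322×10⁻²⁷ ≈ 4.83×10¹³ m/s².

|a| ≈ 4.83×10¹³ m/s²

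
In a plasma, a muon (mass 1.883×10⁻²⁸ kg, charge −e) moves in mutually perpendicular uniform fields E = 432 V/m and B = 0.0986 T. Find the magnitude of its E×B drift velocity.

The E×B drift speed is v_d = E/B.
v_d = 432/0.0986 = 4380 m/s.

v_d ≈ 4380 m/s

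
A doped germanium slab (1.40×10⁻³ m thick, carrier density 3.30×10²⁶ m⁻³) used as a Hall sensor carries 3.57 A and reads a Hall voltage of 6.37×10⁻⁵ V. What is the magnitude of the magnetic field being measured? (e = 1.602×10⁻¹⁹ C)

B ≈ 1.32 T

From V_H = IB/(n e t), B = V_H n e t / I.
B = (6.37×10⁻⁵)(3.30×10²⁶)(1.602×10⁻¹⁹)(1.40×10⁻³)/3.57 ≈ 1.32 T.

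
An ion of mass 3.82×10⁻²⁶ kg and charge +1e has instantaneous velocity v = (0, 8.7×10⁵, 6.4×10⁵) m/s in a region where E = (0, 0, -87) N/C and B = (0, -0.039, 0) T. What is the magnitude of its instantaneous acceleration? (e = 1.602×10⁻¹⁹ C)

v×B = (2.50×10⁴, 0, 0) N/C.
E + v×B = (2.50×10⁴, 0, -87.0) N/C.
F = q(E + v×B) = (1.602×10⁻¹⁹ C)·(2.50×10⁴, 0, -87.0) = (4.00×10⁻¹⁵, 0, -1.39×10⁻¹⁷) N.
|a| = |F|/m = 3.999×10⁻¹⁵/3.82×10⁻²⁶ ≈ 1.05×10¹¹ m/s².

|a| ≈ 1.05×10¹¹ m/s²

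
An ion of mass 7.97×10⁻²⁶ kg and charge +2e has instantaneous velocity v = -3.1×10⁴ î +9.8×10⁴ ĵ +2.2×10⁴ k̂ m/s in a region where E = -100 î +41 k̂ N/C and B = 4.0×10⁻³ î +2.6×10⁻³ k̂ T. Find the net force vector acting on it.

F ≈ (4.96×10⁻¹⁷, 5.40×10⁻¹⁷, -1.12×10⁻¹⁶) N

v×B = (255, 169, -392) N/C.
E + v×B = (155, 169, -351) N/C.
F = q(E + v×B) = (3.204×10⁻¹⁹ C)·(155, 169, -351) = (4.96×10⁻¹⁷, 5.40×10⁻¹⁷, -1.12×10⁻¹⁶) N.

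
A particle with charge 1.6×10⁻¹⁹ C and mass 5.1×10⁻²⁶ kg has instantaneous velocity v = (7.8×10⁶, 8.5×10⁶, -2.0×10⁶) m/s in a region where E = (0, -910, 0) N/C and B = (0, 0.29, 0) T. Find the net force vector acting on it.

v×B = (5.80×10⁵, 0, 2.26×10⁶) N/C.
E + v×B = (5.80×10⁵, -910, 2.26×10⁶) N/C.
F = q(E + v×B) = (1.6×10⁻¹⁹ C)·(5.80×10⁵, -910, 2.26×10⁶) = (9.28×10⁻¹⁴, -1.46×10⁻¹⁶, 3.62×10⁻¹³) N.

F ≈ (9.28×10⁻¹⁴, -1.46×10⁻¹⁶, 3.62×10⁻¹³) N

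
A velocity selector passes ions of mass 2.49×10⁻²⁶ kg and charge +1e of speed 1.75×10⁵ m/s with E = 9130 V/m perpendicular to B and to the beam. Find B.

B = 0.0522 T

Balance of forces in the selector: qE = qvB ⇒ B = E/v.
B = 9130/1.75×10⁵ = 0.0522 T.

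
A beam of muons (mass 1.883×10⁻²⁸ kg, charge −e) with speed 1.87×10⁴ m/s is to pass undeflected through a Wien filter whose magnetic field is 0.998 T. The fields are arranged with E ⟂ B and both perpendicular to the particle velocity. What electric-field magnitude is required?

For straight-line motion qE = qvB, so E = vB.
E = 1.87×10⁴ × 0.998 = 1.87×10⁴ V/m.

E = 1.87×10⁴ V/m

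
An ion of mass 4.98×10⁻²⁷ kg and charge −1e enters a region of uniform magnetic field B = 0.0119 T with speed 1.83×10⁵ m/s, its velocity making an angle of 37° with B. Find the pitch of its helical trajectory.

p ≈ 2.40 m

v∥ = v cosθ = 1.83×10⁵·cos37° ≈ 1.462×10⁵ m/s.
T = 2πm/(|q|B) = 2π(4.98×10⁻²⁷)/((1.602×10⁻¹⁹)(0.0119)) ≈ 1.641×10⁻⁵ s.
pitch = v∥ T = (1.462×10⁵)(1.641×10⁻⁵) ≈ 2.40 m.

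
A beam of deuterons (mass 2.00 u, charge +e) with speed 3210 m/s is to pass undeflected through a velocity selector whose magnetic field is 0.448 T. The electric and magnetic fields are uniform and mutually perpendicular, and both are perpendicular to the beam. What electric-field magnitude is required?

For straight-line motion qE = qvB, so E = vB.
E = 3210 × 0.448 = 1440 V/m.

E = 1440 V/m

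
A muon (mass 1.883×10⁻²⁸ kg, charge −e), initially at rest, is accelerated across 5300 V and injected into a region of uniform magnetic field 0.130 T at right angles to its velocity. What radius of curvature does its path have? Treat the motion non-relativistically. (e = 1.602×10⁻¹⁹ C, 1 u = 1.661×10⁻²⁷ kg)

Acceleration: |q|V = ½mv² ⇒ v = √(2|q|V/m) = √(2·1.602×10⁻¹⁹·5300/1.883×10⁻²⁸) ≈ 3.003×10⁶ m/s.
In the field: r = mv/(|q|B) = (1.883×10⁻²⁸)(3.003×10⁶)/((1.602×10⁻¹⁹)(0.130)) ≈ 0.0272 m.

r ≈ 0.0272 m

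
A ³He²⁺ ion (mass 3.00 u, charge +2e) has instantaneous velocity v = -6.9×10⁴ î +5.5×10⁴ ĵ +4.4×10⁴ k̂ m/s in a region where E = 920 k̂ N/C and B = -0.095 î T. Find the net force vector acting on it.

F ≈ (0, -1.34×10⁻¹⁵, 1.97×10⁻¹⁵) N

v×B = (0, -4180, 5220) N/C.
E + v×B = (0, -4180, 6140) N/C.
F = q(E + v×B) = (3.204×10⁻¹⁹ C)·(0, -4180, 6140) = (0, -1.34×10⁻¹⁵, 1.97×10⁻¹⁵) N.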